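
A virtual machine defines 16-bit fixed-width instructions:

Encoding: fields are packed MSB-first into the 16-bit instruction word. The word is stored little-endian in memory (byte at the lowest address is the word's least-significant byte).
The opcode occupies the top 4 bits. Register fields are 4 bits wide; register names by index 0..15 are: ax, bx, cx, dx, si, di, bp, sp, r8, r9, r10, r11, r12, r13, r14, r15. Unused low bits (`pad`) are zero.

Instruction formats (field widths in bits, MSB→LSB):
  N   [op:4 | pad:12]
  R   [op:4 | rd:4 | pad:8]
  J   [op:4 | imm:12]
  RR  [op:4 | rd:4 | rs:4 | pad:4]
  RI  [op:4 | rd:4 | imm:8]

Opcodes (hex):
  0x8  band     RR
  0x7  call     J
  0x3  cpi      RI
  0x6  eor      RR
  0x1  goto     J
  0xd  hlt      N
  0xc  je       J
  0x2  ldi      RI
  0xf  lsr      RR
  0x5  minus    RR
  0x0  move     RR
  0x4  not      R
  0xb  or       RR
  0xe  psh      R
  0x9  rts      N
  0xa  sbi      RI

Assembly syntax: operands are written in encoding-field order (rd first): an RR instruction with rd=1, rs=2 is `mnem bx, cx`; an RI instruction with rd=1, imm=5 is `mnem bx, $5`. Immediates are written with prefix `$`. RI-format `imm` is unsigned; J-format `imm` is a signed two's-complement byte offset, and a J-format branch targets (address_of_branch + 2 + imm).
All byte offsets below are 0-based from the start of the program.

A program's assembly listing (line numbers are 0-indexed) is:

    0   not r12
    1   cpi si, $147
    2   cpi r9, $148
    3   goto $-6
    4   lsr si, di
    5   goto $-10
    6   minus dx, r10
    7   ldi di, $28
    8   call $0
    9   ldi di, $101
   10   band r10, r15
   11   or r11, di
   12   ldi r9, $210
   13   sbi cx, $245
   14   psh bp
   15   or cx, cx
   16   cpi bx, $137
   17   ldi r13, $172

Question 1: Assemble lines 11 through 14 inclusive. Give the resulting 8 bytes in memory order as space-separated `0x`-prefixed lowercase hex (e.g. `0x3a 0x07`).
0x50 0xbb 0xd2 0x29 0xf5 0xa2 0x00 0xe6

L11: or op=0xb:4|rd=11:4|rs=5:4|pad=0:4 ⇒ 0xbb50 ⇒ little 50 bb
L12: ldi op=0x2:4|rd=9:4|imm=210:8 ⇒ 0x29d2 ⇒ little d2 29
L13: sbi op=0xa:4|rd=2:4|imm=245:8 ⇒ 0xa2f5 ⇒ little f5 a2
L14: psh op=0xe:4|rd=6:4|pad=0:8 ⇒ 0xe600 ⇒ little 00 e6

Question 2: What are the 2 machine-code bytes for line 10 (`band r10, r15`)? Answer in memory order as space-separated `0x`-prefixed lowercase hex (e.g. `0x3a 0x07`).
0xf0 0x8a

line 10 (band): pack op=0x8:4|rd=10:4|rs=15:4|pad=0:4 = 0x8af0; little→ f0 8a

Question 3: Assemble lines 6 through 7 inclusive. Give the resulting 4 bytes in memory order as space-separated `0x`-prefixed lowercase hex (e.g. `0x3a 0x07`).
L6: minus op=0x5:4|rd=3:4|rs=10:4|pad=0:4 ⇒ 0x53a0 ⇒ little a0 53
L7: ldi op=0x2:4|rd=5:4|imm=28:8 ⇒ 0x251c ⇒ little 1c 25

0xa0 0x53 0x1c 0x25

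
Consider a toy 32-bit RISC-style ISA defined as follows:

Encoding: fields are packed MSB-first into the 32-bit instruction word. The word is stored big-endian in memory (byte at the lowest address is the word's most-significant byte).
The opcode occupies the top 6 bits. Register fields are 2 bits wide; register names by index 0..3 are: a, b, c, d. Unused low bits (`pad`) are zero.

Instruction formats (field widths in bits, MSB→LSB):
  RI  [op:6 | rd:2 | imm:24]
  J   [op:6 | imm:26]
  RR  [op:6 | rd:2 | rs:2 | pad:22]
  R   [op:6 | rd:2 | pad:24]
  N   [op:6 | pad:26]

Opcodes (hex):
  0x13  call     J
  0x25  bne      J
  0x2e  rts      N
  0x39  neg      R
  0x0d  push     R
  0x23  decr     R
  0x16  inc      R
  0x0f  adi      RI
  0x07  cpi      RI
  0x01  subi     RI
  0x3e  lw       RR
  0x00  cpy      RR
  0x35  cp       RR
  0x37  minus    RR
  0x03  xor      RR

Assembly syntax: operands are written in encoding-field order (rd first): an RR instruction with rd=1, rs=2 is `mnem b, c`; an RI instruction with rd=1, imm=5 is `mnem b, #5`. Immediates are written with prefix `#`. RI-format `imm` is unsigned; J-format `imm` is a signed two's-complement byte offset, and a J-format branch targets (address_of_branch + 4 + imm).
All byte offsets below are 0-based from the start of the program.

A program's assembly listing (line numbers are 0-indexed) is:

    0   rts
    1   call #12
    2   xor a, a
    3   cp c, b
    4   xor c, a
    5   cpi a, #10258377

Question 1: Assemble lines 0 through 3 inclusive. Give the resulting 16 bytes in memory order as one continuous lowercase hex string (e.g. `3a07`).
b80000004c00000c0c000000d6400000

line 0 (rts): pack op=0x2e:6|pad=0:26 = 0xb8000000; big→ b8 00 00 00
line 1 (call): pack op=0x13:6|imm=12:26 = 0x4c00000c; big→ 4c 00 00 0c
line 2 (xor): pack op=0x3:6|rd=0:2|rs=0:2|pad=0:22 = 0x0c000000; big→ 0c 00 00 00
line 3 (cp): pack op=0x35:6|rd=2:2|rs=1:2|pad=0:22 = 0xd6400000; big→ d6 40 00 00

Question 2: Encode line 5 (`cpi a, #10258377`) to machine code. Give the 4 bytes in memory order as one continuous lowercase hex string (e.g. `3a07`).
1c9c87c9

L5: cpi op=0x7:6|rd=0:2|imm=10258377:24 ⇒ 0x1c9c87c9 ⇒ big 1c 9c 87 c9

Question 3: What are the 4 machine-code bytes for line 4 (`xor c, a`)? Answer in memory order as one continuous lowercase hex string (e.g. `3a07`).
0e000000

line 4 (xor): pack op=0x3:6|rd=2:2|rs=0:2|pad=0:22 = 0x0e000000; big→ 0e 00 00 00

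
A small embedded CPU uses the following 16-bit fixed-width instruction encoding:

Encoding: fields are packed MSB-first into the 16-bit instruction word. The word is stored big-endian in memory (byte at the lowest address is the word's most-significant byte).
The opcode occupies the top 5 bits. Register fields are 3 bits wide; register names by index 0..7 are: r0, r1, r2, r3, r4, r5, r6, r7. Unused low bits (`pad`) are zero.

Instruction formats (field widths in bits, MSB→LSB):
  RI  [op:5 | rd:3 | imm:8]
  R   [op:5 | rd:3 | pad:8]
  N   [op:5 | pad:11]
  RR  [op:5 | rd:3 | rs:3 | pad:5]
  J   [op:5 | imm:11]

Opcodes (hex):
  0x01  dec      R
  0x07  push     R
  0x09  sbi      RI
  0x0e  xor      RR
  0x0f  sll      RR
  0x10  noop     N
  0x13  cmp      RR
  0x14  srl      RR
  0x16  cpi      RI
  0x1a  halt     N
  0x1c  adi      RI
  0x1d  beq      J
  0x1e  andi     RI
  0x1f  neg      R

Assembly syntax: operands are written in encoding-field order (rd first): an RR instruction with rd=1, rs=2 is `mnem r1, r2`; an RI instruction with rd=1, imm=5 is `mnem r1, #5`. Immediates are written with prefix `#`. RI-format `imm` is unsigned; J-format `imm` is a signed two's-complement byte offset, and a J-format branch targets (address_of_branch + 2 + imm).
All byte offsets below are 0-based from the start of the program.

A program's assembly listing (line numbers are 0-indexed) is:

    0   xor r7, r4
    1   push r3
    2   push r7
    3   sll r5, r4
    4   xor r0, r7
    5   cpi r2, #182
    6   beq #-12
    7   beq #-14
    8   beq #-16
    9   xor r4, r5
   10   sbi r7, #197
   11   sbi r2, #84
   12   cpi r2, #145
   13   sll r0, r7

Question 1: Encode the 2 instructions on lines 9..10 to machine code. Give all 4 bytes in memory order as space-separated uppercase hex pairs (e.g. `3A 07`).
74 A0 4F C5

9. xor fields op=0xe:5|rd=4:3|rs=5:3|pad=0:5 → word 74a0h → 74 a0
10. sbi fields op=0x9:5|rd=7:3|imm=197:8 → word 4fc5h → 4f c5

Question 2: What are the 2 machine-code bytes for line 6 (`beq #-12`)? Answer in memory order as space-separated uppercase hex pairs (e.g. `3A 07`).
line 6 (beq): pack op=0x1d:5|imm=-12:11 = 0xeff4; big→ ef f4

EF F4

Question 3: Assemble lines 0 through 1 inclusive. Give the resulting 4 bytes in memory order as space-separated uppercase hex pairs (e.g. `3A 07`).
77 80 3B 00

0. xor fields op=0xe:5|rd=7:3|rs=4:3|pad=0:5 → word 7780h → 77 80
1. push fields op=0x7:5|rd=3:3|pad=0:8 → word 3b00h → 3b 00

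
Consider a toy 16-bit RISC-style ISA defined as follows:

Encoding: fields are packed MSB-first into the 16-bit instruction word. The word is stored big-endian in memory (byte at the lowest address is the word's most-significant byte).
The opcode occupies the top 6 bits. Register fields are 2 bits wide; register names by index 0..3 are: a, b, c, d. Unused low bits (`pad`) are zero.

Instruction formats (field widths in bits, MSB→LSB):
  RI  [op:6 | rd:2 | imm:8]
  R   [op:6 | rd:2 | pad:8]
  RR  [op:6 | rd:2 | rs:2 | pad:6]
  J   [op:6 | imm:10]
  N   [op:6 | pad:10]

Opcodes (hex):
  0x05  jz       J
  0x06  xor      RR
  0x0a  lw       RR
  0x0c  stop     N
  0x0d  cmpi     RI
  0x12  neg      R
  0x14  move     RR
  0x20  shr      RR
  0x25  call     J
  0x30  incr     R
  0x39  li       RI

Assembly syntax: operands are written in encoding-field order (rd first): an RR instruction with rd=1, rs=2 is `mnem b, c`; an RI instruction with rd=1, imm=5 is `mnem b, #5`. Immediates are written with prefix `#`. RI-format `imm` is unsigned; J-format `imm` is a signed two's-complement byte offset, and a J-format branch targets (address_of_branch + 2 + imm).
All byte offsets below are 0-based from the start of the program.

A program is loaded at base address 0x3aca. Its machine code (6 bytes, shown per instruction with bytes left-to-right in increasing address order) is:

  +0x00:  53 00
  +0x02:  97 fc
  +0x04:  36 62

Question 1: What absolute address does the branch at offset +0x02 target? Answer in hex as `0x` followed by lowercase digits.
0x3aca

off 0x02: read 97 fc as big → 0x97fc
  op=0x97fc>>10=0x25 ⇒ call (J)
  imm@[9:0]=0x3fc (s10→-4) ⇒ #-4
  target = base 0x3aca + off 0x02 + 2 + imm -4 = 0x3aca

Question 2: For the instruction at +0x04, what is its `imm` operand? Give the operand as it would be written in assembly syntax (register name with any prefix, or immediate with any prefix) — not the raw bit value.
#98

[04] 36 62 → 0x3662
  op=0x3662>>10=0xd ⇒ cmpi (RI)
  [9:8] rd=2 = c
  [7:0] imm=98 = #98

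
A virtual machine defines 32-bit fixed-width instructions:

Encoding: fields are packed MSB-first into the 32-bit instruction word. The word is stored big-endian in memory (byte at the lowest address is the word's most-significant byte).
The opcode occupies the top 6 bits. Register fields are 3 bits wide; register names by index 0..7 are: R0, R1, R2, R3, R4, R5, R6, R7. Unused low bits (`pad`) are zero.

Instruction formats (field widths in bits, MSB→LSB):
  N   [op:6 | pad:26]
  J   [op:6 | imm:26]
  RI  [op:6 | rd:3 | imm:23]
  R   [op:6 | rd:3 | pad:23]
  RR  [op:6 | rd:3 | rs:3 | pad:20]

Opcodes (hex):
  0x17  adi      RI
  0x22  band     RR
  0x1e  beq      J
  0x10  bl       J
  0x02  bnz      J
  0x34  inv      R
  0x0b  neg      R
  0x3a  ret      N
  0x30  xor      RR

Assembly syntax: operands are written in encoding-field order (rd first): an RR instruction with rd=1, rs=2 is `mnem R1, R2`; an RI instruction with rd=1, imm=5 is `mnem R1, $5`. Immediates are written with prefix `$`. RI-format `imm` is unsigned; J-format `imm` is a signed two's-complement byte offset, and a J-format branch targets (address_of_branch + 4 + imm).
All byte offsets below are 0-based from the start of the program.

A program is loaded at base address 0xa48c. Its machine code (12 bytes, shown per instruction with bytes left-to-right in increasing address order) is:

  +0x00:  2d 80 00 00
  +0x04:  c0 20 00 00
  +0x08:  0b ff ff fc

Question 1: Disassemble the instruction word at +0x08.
+0x08: 0b ff ff fc ⇒ word 0x0bfffffc (big)
  op=0x0bfffffc>>26=0x2 ⇒ bnz (J)
  [25:0] imm=67108860 (s26→-4) = $-4

bnz $-4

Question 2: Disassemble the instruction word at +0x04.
xor R0, R2

[04] c0 20 00 00 → 0xc0200000
  op=0xc0200000>>26=0x30 ⇒ xor (RR)
  [25:23] rd=0 = R0
  [22:20] rs=2 = R2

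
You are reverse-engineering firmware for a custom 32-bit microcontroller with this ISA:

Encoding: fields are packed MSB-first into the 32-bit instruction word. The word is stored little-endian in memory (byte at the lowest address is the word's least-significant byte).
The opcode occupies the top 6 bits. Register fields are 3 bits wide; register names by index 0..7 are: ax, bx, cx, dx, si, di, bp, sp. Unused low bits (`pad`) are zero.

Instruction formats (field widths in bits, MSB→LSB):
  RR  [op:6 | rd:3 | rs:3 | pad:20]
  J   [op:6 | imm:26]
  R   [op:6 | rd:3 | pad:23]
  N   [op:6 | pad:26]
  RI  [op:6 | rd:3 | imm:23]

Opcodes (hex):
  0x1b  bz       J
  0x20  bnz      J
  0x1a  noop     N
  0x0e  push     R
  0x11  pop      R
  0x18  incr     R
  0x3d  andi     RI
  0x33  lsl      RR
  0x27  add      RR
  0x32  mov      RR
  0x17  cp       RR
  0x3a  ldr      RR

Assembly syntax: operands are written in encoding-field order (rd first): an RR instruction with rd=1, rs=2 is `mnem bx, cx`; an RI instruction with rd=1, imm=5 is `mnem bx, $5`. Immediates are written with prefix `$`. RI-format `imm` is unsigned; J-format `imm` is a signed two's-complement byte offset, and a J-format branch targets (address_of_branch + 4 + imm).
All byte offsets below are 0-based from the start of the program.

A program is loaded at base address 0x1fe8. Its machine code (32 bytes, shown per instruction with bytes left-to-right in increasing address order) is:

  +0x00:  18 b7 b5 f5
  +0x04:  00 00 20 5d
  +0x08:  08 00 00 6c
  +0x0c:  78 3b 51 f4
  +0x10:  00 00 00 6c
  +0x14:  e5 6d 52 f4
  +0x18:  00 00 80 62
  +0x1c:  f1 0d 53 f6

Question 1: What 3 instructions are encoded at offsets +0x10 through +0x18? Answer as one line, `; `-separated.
[10] 00 00 00 6c → 0x6c000000
  top 6b → 0x1b → bz [J]
  imm@[25:0]=0x0 ⇒ $0
[14] e5 6d 52 f4 → 0xf4526de5
  top 6b → 0x3d → andi [RI]
  rd@[25:23]=0x0 ⇒ ax
  imm@[22:0]=0x526de5 ⇒ $5402085
[18] 00 00 80 62 → 0x62800000
  top 6b → 0x18 → incr [R]
  rd@[25:23]=0x5 ⇒ di

bz $0; andi ax, $5402085; incr di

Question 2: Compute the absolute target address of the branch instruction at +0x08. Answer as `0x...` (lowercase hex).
+0x08: 08 00 00 6c ⇒ word 0x6c000008 (little)
  op=0x6c000008>>26=0x1b ⇒ bz (J)
  imm@[25:0]=0x8 ⇒ $8
  target = base 0x1fe8 + off 0x08 + 4 + imm 8 = 0x1ffc

0x1ffc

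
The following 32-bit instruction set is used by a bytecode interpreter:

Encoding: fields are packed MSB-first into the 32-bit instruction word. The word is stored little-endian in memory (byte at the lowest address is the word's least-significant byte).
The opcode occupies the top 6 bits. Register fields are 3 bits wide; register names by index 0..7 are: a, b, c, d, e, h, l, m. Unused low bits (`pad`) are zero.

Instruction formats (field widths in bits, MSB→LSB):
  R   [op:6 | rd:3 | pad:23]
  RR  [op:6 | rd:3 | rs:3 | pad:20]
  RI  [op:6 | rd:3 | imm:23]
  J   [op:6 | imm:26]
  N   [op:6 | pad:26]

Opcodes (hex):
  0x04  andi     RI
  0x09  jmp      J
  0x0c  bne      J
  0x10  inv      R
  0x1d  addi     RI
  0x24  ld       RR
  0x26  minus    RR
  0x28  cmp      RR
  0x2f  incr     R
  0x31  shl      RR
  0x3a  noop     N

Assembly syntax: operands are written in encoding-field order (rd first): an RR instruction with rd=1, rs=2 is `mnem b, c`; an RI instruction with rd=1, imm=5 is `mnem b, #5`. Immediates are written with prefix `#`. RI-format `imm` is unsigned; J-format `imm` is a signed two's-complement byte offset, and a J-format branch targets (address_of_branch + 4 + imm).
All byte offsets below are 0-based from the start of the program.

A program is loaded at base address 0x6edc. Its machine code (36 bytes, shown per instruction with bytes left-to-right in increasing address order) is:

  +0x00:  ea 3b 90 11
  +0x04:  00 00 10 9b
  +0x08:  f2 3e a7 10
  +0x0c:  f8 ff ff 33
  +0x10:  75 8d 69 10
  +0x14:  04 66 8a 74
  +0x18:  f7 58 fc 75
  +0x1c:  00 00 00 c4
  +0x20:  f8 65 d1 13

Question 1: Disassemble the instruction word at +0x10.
andi a, #6917493

[10] 75 8d 69 10 → 0x10698d75
  op=0x10698d75>>26=0x4 ⇒ andi (RI)
  rd@[25:23]=0x0 ⇒ a
  imm@[22:0]=0x698d75 ⇒ #6917493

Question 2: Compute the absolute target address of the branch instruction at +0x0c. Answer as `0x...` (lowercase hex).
+0x0c: f8 ff ff 33 ⇒ word 0x33fffff8 (little)
  opcode bits[31:26]=0xc: bne/J
  imm@[25:0]=0x3fffff8 (s26→-8) ⇒ #-8
  target = base 0x6edc + off 0x0c + 4 + imm -8 = 0x6ee4

0x6ee4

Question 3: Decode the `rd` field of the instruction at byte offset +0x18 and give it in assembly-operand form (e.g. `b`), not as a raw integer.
@+18  little-endian(f7 58 fc 75) = 0x75fc58f7
  op=0x75fc58f7>>26=0x1d ⇒ addi (RI)
  rd@[25:23]=0x3 ⇒ d
  imm@[22:0]=0x7c58f7 ⇒ #8149239

d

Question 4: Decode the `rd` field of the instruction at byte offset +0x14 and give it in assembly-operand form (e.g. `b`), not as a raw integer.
b

@+14  little-endian(04 66 8a 74) = 0x748a6604
  opcode bits[31:26]=0x1d: addi/RI
  rd@[25:23]=0x1 ⇒ b
  imm@[22:0]=0xa6604 ⇒ #681476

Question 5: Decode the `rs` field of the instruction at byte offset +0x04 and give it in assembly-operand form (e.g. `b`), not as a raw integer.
b

+0x04: 00 00 10 9b ⇒ word 0x9b100000 (little)
  op=0x9b100000>>26=0x26 ⇒ minus (RR)
  rd@[25:23]=0x6 ⇒ l
  rs@[22:20]=0x1 ⇒ b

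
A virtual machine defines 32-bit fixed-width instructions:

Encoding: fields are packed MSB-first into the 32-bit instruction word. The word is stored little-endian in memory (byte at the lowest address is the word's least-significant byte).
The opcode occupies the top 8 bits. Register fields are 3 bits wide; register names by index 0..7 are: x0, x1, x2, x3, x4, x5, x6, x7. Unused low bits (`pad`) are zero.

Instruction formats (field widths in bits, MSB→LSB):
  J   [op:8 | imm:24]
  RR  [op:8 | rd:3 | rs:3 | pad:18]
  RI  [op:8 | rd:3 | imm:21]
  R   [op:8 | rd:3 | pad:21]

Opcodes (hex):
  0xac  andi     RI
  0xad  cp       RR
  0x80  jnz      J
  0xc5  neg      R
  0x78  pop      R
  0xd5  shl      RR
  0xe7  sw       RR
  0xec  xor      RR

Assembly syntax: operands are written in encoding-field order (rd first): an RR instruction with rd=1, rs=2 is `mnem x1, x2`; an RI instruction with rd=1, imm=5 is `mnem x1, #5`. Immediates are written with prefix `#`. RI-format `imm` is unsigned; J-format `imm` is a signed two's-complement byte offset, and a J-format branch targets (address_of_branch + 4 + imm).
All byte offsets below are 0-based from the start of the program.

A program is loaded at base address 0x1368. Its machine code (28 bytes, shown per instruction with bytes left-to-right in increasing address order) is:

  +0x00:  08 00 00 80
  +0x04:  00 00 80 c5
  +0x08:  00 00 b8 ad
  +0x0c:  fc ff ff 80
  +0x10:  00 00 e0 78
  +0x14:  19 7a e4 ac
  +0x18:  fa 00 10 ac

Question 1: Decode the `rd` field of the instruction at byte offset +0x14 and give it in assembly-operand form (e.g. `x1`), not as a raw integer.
@+14  little-endian(19 7a e4 ac) = 0xace47a19
  op=0xace47a19>>24=0xac ⇒ andi (RI)
  rd: (w>>21)&0x7=0x7 → x7
  imm: (w>>0)&0x1fffff=0x47a19 → #293401

x7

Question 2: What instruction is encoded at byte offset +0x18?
+0x18: fa 00 10 ac ⇒ word 0xac1000fa (little)
  op=0xac1000fa>>24=0xac ⇒ andi (RI)
  rd@[23:21]=0x0 ⇒ x0
  imm@[20:0]=0x1000fa ⇒ #1048826

andi x0, #1048826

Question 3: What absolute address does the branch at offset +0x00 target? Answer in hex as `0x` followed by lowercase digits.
+0x00: 08 00 00 80 ⇒ word 0x80000008 (little)
  top 8b → 0x80 → jnz [J]
  imm: (w>>0)&0xffffff=0x8 → #8
  target = base 0x1368 + off 0x00 + 4 + imm 8 = 0x1374

0x1374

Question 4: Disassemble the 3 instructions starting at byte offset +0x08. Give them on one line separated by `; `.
@+08  little-endian(00 00 b8 ad) = 0xadb80000
  op=0xadb80000>>24=0xad ⇒ cp (RR)
  [23:21] rd=5 = x5
  [20:18] rs=6 = x6
@+0c  little-endian(fc ff ff 80) = 0x80fffffc
  op=0x80fffffc>>24=0x80 ⇒ jnz (J)
  [23:0] imm=16777212 (s24→-4) = #-4
@+10  little-endian(00 00 e0 78) = 0x78e00000
  op=0x78e00000>>24=0x78 ⇒ pop (R)
  [23:21] rd=7 = x7

cp x5, x6; jnz #-4; pop x7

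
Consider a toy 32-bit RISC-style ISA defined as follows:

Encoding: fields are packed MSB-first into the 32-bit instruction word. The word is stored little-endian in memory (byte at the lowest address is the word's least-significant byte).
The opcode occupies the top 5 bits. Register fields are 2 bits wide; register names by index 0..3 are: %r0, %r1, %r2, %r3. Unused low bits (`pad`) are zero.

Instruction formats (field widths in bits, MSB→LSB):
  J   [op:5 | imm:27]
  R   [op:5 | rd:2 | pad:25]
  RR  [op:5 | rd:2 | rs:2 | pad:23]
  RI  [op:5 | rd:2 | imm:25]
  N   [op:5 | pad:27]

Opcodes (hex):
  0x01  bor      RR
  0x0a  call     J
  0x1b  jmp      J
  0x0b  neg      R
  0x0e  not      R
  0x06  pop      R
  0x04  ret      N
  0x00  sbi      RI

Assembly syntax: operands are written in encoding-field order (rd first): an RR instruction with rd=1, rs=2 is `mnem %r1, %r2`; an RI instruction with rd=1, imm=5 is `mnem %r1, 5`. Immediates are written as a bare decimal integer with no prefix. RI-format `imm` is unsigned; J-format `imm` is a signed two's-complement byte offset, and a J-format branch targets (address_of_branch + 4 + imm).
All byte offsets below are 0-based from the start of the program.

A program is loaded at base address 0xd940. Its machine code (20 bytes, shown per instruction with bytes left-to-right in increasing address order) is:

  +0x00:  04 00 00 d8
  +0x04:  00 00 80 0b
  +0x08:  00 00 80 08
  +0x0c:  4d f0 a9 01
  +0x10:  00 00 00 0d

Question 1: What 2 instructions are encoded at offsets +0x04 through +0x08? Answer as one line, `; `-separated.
bor %r1, %r3; bor %r0, %r1

off 0x04: read 00 00 80 0b as little → 0x0b800000
  op=0x0b800000>>27=0x1 ⇒ bor (RR)
  rd@[26:25]=0x1 ⇒ %r1
  rs@[24:23]=0x3 ⇒ %r3
off 0x08: read 00 00 80 08 as little → 0x08800000
  op=0x08800000>>27=0x1 ⇒ bor (RR)
  rd@[26:25]=0x0 ⇒ %r0
  rs@[24:23]=0x1 ⇒ %r1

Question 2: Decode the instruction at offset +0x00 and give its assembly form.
jmp 4

off 0x00: read 04 00 00 d8 as little → 0xd8000004
  opcode bits[31:27]=0x1b: jmp/J
  [26:0] imm=4 = 4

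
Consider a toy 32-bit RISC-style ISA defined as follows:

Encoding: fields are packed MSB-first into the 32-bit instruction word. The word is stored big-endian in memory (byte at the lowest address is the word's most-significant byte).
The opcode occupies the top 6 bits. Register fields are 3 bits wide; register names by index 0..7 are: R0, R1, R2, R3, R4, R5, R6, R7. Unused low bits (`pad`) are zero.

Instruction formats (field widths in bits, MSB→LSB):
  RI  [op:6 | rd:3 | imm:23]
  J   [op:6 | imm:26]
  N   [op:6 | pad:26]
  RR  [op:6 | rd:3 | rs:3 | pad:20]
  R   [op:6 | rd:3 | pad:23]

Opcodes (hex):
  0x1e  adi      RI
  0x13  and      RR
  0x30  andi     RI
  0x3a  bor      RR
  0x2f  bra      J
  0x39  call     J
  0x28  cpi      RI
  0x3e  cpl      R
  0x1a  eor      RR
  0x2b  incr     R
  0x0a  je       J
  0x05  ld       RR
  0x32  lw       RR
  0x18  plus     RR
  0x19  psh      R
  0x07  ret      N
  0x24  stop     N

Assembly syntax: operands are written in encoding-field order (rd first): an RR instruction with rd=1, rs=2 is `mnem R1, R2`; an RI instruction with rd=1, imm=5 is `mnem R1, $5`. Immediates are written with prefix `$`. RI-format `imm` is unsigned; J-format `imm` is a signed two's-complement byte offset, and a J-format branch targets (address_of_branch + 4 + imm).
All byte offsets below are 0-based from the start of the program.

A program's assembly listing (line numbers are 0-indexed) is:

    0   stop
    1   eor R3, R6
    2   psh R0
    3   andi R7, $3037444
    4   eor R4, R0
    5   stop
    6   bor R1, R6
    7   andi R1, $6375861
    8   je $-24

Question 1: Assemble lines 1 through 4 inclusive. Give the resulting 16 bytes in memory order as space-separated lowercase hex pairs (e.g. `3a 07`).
69 e0 00 00 64 00 00 00 c3 ae 59 04 6a 00 00 00

1. eor fields op=0x1a:6|rd=3:3|rs=6:3|pad=0:20 → word 69e00000h → 69 e0 00 00
2. psh fields op=0x19:6|rd=0:3|pad=0:23 → word 64000000h → 64 00 00 00
3. andi fields op=0x30:6|rd=7:3|imm=3037444:23 → word c3ae5904h → c3 ae 59 04
4. eor fields op=0x1a:6|rd=4:3|rs=0:3|pad=0:20 → word 6a000000h → 6a 00 00 00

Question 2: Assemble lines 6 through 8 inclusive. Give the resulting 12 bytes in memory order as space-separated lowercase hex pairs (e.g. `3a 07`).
6. bor fields op=0x3a:6|rd=1:3|rs=6:3|pad=0:20 → word e8e00000h → e8 e0 00 00
7. andi fields op=0x30:6|rd=1:3|imm=6375861:23 → word c0e149b5h → c0 e1 49 b5
8. je fields op=0xa:6|imm=-24:26 → word 2bffffe8h → 2b ff ff e8

e8 e0 00 00 c0 e1 49 b5 2b ff ff e8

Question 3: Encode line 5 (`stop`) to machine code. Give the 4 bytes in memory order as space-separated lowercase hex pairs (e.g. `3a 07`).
90 00 00 00

5. stop fields op=0x24:6|pad=0:26 → word 90000000h → 90 00 00 00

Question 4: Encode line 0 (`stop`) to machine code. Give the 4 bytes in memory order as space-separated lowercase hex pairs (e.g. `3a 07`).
90 00 00 00

0. stop fields op=0x24:6|pad=0:26 → word 90000000h → 90 00 00 00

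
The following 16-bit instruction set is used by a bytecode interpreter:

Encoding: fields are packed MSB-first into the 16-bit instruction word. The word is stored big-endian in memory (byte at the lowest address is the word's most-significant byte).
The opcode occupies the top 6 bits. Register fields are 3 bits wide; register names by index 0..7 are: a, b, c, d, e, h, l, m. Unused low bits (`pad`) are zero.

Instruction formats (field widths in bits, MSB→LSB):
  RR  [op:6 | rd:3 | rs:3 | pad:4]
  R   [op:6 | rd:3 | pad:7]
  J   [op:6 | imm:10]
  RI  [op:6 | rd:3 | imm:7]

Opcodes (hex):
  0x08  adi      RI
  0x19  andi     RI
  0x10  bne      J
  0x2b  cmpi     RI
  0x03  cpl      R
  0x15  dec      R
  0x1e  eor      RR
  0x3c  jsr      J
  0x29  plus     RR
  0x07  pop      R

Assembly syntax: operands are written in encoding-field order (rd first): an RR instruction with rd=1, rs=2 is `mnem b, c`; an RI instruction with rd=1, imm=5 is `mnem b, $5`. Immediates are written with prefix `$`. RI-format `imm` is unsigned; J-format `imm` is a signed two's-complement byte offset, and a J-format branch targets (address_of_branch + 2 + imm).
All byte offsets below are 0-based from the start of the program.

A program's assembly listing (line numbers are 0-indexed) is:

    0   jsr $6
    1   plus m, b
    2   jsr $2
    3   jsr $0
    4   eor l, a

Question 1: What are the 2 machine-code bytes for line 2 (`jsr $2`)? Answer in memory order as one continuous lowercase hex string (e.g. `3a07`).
line 2 (jsr): pack op=0x3c:6|imm=2:10 = 0xf002; big→ f0 02

f002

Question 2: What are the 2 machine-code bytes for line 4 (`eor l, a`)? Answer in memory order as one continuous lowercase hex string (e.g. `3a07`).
4. eor fields op=0x1e:6|rd=6:3|rs=0:3|pad=0:4 → word 7b00h → 7b 00

7b00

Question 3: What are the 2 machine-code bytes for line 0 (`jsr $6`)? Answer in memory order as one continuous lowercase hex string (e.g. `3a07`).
L0: jsr op=0x3c:6|imm=6:10 ⇒ 0xf006 ⇒ big f0 06

f006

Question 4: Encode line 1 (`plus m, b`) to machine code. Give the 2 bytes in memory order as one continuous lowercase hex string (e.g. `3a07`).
a790

line 1 (plus): pack op=0x29:6|rd=7:3|rs=1:3|pad=0:4 = 0xa790; big→ a7 90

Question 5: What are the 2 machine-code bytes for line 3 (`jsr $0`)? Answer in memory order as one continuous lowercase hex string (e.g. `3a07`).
L3: jsr op=0x3c:6|imm=0:10 ⇒ 0xf000 ⇒ big f0 00

f000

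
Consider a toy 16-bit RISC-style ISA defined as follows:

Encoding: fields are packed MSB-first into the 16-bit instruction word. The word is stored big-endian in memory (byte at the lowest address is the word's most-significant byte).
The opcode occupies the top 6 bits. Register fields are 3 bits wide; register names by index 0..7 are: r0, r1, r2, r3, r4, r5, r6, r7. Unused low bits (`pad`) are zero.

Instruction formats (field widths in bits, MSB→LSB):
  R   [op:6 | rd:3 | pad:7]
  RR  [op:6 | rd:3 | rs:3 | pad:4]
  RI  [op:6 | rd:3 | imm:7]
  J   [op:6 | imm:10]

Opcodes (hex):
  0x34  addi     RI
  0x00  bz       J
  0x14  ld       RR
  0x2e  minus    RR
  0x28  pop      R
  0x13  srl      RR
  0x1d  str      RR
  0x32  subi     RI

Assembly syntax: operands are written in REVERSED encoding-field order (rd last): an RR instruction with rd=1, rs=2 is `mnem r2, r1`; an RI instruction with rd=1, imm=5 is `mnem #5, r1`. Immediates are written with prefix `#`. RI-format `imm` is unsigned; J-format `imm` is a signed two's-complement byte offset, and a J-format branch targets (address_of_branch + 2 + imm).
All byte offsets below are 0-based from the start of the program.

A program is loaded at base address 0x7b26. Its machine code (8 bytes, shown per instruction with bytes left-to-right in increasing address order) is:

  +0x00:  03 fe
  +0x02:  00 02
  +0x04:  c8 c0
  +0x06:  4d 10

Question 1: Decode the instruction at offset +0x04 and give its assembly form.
subi #64, r1

+0x04: c8 c0 ⇒ word 0xc8c0 (big)
  top 6b → 0x32 → subi [RI]
  rd@[9:7]=0x1 ⇒ r1
  imm@[6:0]=0x40 ⇒ #64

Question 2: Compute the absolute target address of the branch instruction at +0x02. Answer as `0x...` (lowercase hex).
[02] 00 02 → 0x0002
  op=0x0002>>10=0x0 ⇒ bz (J)
  imm@[9:0]=0x2 ⇒ #2
  target = base 0x7b26 + off 0x02 + 2 + imm 2 = 0x7b2c

0x7b2c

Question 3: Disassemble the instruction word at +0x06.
srl r1, r2

+0x06: 4d 10 ⇒ word 0x4d10 (big)
  opcode bits[15:10]=0x13: srl/RR
  rd: (w>>7)&0x7=0x2 → r2
  rs: (w>>4)&0x7=0x1 → r1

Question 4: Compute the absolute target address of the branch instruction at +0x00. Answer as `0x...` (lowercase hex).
[00] 03 fe → 0x03fe
  top 6b → 0x0 → bz [J]
  [9:0] imm=1022 (s10→-2) = #-2
  target = base 0x7b26 + off 0x00 + 2 + imm -2 = 0x7b26

0x7b26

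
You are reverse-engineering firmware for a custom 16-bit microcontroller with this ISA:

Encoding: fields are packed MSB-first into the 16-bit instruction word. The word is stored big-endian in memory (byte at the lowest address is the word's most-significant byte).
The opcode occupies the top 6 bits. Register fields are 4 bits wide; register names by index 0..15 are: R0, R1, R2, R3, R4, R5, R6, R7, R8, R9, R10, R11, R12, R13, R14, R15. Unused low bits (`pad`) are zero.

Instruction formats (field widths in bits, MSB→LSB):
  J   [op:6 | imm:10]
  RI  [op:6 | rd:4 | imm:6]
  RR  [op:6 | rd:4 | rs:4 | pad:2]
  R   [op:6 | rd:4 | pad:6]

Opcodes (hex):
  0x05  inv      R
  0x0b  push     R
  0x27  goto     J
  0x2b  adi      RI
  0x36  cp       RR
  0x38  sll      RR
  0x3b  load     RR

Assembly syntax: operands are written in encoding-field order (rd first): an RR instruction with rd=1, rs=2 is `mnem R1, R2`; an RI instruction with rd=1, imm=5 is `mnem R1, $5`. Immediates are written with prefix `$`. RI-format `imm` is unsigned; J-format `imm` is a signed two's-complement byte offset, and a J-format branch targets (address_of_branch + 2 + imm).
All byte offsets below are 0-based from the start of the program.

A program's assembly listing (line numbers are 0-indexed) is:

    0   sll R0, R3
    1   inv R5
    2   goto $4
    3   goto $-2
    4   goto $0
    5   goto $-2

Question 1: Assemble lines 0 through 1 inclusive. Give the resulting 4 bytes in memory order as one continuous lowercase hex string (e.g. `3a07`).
e00c1540

0. sll fields op=0x38:6|rd=0:4|rs=3:4|pad=0:2 → word e00ch → e0 0c
1. inv fields op=0x5:6|rd=5:4|pad=0:6 → word 1540h → 15 40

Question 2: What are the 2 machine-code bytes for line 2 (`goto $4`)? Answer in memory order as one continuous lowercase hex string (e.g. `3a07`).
line 2 (goto): pack op=0x27:6|imm=4:10 = 0x9c04; big→ 9c 04

9c04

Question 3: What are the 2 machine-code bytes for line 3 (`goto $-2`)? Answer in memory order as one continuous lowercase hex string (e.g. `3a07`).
L3: goto op=0x27:6|imm=-2:10 ⇒ 0x9ffe ⇒ big 9f fe

9ffe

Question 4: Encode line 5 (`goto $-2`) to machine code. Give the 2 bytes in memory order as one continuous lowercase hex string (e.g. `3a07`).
9ffe

5. goto fields op=0x27:6|imm=-2:10 → word 9ffeh → 9f fe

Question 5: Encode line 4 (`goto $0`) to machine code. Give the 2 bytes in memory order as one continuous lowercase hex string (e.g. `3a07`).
L4: goto op=0x27:6|imm=0:10 ⇒ 0x9c00 ⇒ big 9c 00

9c00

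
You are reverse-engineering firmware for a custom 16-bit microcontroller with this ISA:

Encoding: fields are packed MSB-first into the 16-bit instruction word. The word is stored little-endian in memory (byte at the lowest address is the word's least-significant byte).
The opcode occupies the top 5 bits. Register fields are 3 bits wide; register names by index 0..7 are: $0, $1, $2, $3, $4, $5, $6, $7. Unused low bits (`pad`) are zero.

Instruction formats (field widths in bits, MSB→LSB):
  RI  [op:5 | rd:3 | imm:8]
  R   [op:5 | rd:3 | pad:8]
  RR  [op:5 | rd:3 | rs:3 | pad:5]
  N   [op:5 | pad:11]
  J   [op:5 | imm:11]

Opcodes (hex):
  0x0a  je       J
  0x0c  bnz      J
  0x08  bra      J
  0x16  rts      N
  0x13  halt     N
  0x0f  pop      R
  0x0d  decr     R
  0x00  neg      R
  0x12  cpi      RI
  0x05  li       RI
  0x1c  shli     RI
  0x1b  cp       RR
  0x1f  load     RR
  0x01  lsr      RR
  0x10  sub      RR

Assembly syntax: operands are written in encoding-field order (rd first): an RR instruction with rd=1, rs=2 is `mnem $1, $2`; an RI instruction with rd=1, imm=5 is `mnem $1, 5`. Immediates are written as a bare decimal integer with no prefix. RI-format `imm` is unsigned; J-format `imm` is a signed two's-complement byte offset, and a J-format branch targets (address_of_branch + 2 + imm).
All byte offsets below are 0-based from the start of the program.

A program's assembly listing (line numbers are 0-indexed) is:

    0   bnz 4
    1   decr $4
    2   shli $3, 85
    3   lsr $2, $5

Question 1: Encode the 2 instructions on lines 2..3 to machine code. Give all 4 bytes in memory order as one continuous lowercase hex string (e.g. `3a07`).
line 2 (shli): pack op=0x1c:5|rd=3:3|imm=85:8 = 0xe355; little→ 55 e3
line 3 (lsr): pack op=0x1:5|rd=2:3|rs=5:3|pad=0:5 = 0x0aa0; little→ a0 0a

55e3a00a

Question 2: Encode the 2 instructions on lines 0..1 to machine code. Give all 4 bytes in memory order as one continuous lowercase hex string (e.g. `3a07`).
0460006c

line 0 (bnz): pack op=0xc:5|imm=4:11 = 0x6004; little→ 04 60
line 1 (decr): pack op=0xd:5|rd=4:3|pad=0:8 = 0x6c00; little→ 00 6c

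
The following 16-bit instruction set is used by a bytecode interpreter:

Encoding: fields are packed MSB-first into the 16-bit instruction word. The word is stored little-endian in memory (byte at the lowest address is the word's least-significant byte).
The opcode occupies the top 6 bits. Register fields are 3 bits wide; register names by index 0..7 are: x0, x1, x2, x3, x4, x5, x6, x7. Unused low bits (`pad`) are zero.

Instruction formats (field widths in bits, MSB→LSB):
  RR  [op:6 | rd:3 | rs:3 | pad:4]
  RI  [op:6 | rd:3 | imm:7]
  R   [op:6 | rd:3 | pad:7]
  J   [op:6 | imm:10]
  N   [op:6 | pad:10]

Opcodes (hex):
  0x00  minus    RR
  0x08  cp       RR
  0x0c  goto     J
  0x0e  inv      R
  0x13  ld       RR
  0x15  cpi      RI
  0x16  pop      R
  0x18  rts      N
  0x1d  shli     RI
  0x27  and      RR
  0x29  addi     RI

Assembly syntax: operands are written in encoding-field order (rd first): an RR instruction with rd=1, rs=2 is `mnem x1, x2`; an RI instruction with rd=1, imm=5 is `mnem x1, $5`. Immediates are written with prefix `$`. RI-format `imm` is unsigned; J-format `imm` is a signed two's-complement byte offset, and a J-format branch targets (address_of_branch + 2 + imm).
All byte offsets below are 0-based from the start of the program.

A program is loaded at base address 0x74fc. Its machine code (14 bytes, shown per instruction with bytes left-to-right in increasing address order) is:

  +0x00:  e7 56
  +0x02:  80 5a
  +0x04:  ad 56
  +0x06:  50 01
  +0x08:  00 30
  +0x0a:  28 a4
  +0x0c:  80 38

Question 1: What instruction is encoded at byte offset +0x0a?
addi x0, $40

+0x0a: 28 a4 ⇒ word 0xa428 (little)
  top 6b → 0x29 → addi [RI]
  rd@[9:7]=0x0 ⇒ x0
  imm@[6:0]=0x28 ⇒ $40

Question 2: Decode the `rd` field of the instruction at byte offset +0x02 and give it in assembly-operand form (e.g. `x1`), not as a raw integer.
@+02  little-endian(80 5a) = 0x5a80
  top 6b → 0x16 → pop [R]
  [9:7] rd=5 = x5

x5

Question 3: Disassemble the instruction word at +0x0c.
off 0x0c: read 80 38 as little → 0x3880
  top 6b → 0xe → inv [R]
  [9:7] rd=1 = x1

inv x1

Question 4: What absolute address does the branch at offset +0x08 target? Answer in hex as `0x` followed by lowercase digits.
0x7506

[08] 00 30 → 0x3000
  op=0x3000>>10=0xc ⇒ goto (J)
  [9:0] imm=0 = $0
  target = base 0x74fc + off 0x08 + 2 + imm 0 = 0x7506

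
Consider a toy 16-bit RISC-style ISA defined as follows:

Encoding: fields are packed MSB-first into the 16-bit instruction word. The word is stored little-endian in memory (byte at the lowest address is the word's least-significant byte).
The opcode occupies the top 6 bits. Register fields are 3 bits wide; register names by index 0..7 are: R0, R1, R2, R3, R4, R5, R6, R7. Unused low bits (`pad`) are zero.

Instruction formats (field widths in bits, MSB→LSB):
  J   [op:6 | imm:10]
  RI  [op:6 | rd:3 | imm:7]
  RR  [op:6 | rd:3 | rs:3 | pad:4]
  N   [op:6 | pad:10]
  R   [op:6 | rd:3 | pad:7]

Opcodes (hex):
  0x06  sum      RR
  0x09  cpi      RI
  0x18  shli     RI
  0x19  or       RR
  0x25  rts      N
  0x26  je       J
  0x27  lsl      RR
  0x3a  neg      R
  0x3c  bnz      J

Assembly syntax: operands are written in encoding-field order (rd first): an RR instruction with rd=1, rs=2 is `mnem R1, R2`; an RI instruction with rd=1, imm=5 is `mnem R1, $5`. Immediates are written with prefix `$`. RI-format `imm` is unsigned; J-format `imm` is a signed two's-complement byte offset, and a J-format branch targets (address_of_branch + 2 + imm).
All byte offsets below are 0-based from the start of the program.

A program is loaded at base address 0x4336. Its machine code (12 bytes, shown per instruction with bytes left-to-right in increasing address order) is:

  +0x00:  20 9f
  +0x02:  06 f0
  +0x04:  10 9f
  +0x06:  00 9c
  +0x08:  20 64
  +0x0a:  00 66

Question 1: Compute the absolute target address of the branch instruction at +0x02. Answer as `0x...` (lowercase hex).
0x4340

off 0x02: read 06 f0 as little → 0xf006
  op=0xf006>>10=0x3c ⇒ bnz (J)
  imm@[9:0]=0x6 ⇒ $6
  target = base 0x4336 + off 0x02 + 2 + imm 6 = 0x4340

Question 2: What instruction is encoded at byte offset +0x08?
[08] 20 64 → 0x6420
  op=0x6420>>10=0x19 ⇒ or (RR)
  [9:7] rd=0 = R0
  [6:4] rs=2 = R2

or R0, R2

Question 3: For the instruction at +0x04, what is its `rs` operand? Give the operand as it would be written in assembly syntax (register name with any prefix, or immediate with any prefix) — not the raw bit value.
+0x04: 10 9f ⇒ word 0x9f10 (little)
  op=0x9f10>>10=0x27 ⇒ lsl (RR)
  rd: (w>>7)&0x7=0x6 → R6
  rs: (w>>4)&0x7=0x1 → R1

R1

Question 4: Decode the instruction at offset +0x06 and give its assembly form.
@+06  little-endian(00 9c) = 0x9c00
  opcode bits[15:10]=0x27: lsl/RR
  rd@[9:7]=0x0 ⇒ R0
  rs@[6:4]=0x0 ⇒ R0

lsl R0, R0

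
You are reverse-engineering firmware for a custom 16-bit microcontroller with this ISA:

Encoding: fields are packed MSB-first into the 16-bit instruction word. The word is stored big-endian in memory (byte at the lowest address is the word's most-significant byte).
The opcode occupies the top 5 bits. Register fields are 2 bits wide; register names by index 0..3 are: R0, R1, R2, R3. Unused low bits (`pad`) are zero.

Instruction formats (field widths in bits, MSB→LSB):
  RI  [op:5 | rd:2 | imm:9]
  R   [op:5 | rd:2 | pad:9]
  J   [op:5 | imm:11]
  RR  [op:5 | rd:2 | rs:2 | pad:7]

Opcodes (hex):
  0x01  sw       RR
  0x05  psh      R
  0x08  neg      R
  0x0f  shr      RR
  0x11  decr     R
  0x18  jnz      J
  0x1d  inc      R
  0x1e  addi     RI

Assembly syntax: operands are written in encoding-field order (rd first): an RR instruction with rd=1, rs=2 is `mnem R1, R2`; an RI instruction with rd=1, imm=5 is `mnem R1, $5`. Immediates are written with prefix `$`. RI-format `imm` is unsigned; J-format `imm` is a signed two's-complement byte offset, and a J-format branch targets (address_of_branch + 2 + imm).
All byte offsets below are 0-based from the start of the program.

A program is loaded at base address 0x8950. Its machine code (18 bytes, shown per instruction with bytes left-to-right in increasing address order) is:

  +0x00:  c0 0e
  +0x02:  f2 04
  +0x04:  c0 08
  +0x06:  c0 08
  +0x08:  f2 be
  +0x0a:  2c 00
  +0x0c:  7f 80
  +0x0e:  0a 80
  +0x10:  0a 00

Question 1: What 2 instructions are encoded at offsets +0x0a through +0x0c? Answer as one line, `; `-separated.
off 0x0a: read 2c 00 as big → 0x2c00
  opcode bits[15:11]=0x5: psh/R
  rd@[10:9]=0x2 ⇒ R2
off 0x0c: read 7f 80 as big → 0x7f80
  opcode bits[15:11]=0xf: shr/RR
  rd@[10:9]=0x3 ⇒ R3
  rs@[8:7]=0x3 ⇒ R3

psh R2; shr R3, R3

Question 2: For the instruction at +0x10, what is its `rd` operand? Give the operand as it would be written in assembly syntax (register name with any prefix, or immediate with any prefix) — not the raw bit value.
@+10  big-endian(0a 00) = 0x0a00
  op=0x0a00>>11=0x1 ⇒ sw (RR)
  rd: (w>>9)&0x3=0x1 → R1
  rs: (w>>7)&0x3=0x0 → R0

R1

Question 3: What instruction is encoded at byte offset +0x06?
+0x06: c0 08 ⇒ word 0xc008 (big)
  opcode bits[15:11]=0x18: jnz/J
  [10:0] imm=8 = $8

jnz $8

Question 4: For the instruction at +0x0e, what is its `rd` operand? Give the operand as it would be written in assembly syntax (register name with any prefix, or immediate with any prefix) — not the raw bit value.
R1

@+0e  big-endian(0a 80) = 0x0a80
  opcode bits[15:11]=0x1: sw/RR
  rd: (w>>9)&0x3=0x1 → R1
  rs: (w>>7)&0x3=0x1 → R1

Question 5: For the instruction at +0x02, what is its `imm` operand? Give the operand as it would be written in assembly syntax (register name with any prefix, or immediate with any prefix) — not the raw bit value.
$4

+0x02: f2 04 ⇒ word 0xf204 (big)
  op=0xf204>>11=0x1e ⇒ addi (RI)
  [10:9] rd=1 = R1
  [8:0] imm=4 = $4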